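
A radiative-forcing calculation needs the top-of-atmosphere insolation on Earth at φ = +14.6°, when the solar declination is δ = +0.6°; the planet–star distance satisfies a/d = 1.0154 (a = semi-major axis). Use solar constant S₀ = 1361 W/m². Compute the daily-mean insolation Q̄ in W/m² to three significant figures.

cos H₀ = −tan(+14.6°) tan(+0.600°) = -0.0027, H₀ = 1.5735 rad.
Bracket: H₀ sin φ sin δ + cos φ cos δ sin H₀ = 1.5735×0.25207×0.01047 + 0.96771×0.99995×1.00000 = 0.004153 + 0.967662 = 0.971815.
Inverse-square distance factor (a/d)² = 1.0154² = 1.031037.
Q̄ = (S₀/π) × 1.031037 × [bracket] = (1361/π) × 1.031037 × 0.971815 = 434.1 W/m².

Q̄ ≈ 434 W/m²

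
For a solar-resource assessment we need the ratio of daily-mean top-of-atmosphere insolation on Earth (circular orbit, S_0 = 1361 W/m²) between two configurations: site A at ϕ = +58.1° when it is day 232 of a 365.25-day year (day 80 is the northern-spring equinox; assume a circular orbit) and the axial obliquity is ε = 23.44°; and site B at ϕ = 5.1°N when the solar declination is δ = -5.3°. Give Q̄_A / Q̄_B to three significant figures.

— Configuration A (ϕ=+58.1°):
Solar longitude: L_s = 360° × (232 − 80)/365.25 = 149.815°.
sin δ = sin 23.44° × sin 149.815° = 0.20000, so δ = +11.537°.
cos h₀ = −tan(+58.1°) tan(+11.537°) = -0.3279, h₀ = 1.9049 rad.
Bracket: h₀ sin ϕ sin δ + cos ϕ cos δ sin h₀ = 1.9049×0.84897×0.20000 + 0.52844×0.97980×0.94470 = 0.323441 + 0.489133 = 0.812574.
Q̄ = (S_0/π) × [bracket] = (1361/π) × 0.812574 = 352.02 W/m².
— Configuration B (ϕ=+5.1°):
cos h₀ = −tan(+5.1°) tan(-5.300°) = 0.0083, h₀ = 1.5625 rad.
Bracket: h₀ sin ϕ sin δ + cos ϕ cos δ sin h₀ = 1.5625×0.08889×-0.09237 + 0.99604×0.99572×0.99997 = -0.012829 + 0.991747 = 0.978918.
Q̄ = (S_0/π) × [bracket] = (1361/π) × 0.978918 = 424.09 W/m².
Ratio Q̄_A / Q̄_B = 352.02 / 424.09 = 0.8301.

Q̄_A / Q̄_B ≈ 0.830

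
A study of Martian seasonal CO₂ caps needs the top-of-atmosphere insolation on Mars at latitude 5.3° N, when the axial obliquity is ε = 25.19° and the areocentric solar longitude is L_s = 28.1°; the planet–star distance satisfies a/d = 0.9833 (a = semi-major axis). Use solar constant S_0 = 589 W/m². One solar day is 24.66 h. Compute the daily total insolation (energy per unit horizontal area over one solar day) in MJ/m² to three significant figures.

16.2 MJ/m²

sin δ = sin 25.19° × sin 28.1° = 0.20047, so δ = +11.565°.
cos h₀ = −tan(+5.3°) tan(+11.565°) = -0.0190, h₀ = 1.5898 rad.
Bracket: h₀ sin ϕ sin δ + cos ϕ cos δ sin h₀ = 1.5898×0.09237×0.20047 + 0.99572×0.97970×0.99982 = 0.029439 + 0.975331 = 1.004770.
Inverse-square distance factor (a/d)² = 0.9833² = 0.966879.
Q̄ = (S_0/π) × 0.966879 × [bracket] = (589/π) × 0.966879 × 1.004770 = 182.14 W/m².
Daily total = Q̄ × 24.66 h × 3600 s/h = 182.14 × 24.66 × 3600 / 10⁶ = 16.17 MJ/m².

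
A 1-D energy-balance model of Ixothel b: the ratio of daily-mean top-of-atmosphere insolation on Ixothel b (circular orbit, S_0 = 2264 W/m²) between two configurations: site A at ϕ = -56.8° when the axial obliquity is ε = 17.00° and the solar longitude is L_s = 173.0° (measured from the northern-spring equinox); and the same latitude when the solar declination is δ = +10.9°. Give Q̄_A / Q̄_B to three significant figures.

Q̄_A / Q̄_B ≈ 1.60

— Configuration A (ϕ=-56.8°):
Solar declination: sin δ = sin ε · sin L_s = sin 17.00° × sin 173.0° = 0.03563, so δ = +2.042°.
cos h₀ = −tan(-56.8°) tan(+2.042°) = 0.0545, h₀ = 1.5163 rad.
Bracket: h₀ sin ϕ sin δ + cos ϕ cos δ sin h₀ = 1.5163×-0.83676×0.03563 + 0.54756×0.99937×0.99851 = -0.045207 + 0.546400 = 0.501193.
Q̄ = (S_0/π) × [bracket] = (2264/π) × 0.501193 = 361.19 W/m².
— Configuration B (ϕ=-56.8°):
cos h₀ = −tan(-56.8°) tan(+10.900°) = 0.2943, h₀ = 1.2721 rad.
Bracket: h₀ sin ϕ sin δ + cos ϕ cos δ sin h₀ = 1.2721×-0.83676×0.18910 + 0.54756×0.98196×0.95572 = -0.201286 + 0.513873 = 0.312587.
Q̄ = (S_0/π) × [bracket] = (2264/π) × 0.312587 = 225.27 W/m².
Ratio Q̄_A / Q̄_B = 361.19 / 225.27 = 1.603.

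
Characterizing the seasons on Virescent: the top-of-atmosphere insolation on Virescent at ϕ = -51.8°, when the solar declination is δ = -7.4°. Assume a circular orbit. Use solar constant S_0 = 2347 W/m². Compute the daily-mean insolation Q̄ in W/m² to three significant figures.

cos h₀ = −tan(-51.8°) tan(-7.400°) = -0.1650, h₀ = 1.7366 rad.
Bracket: h₀ sin ϕ sin δ + cos ϕ cos δ sin h₀ = 1.7366×-0.78586×-0.12880 + 0.61841×0.99167×0.98629 = 0.175777 + 0.604851 = 0.780628.
Q̄ = (S_0/π) × [bracket] = (2347/π) × 0.780628 = 583.2 W/m².

Q̄ ≈ 583 W/m²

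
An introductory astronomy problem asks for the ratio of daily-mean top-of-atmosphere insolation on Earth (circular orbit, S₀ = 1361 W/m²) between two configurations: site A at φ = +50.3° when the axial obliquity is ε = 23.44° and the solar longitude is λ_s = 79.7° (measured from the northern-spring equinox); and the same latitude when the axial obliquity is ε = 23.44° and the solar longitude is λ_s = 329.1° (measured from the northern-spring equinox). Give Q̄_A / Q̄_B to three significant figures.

Q̄_A / Q̄_B ≈ 2.86

— Configuration A (φ=+50.3°):
Solar declination: sin δ = sin ε · sin λ_s = sin 23.44° × sin 79.7° = 0.39138, so δ = +23.040°.
cos H₀ = −tan(+50.3°) tan(+23.040°) = -0.5123, H₀ = 2.1086 rad.
Bracket: H₀ sin φ sin δ + cos φ cos δ sin H₀ = 2.1086×0.76940×0.39138 + 0.63877×0.92023×0.85882 = 0.634958 + 0.504828 = 1.139786.
Q̄ = (S₀/π) × [bracket] = (1361/π) × 1.139786 = 493.78 W/m².
— Configuration B (φ=+50.3°):
Solar declination: sin δ = sin ε · sin λ_s = sin 23.44° × sin 329.1° = -0.20428, so δ = -11.787°.
cos H₀ = −tan(+50.3°) tan(-11.787°) = 0.2514, H₀ = 1.3167 rad.
Bracket: H₀ sin φ sin δ + cos φ cos δ sin H₀ = 1.3167×0.76940×-0.20428 + 0.63877×0.97891×0.96789 = -0.206950 + 0.605220 = 0.398270.
Q̄ = (S₀/π) × [bracket] = (1361/π) × 0.398270 = 172.54 W/m².
Ratio Q̄_A / Q̄_B = 493.78 / 172.54 = 2.862.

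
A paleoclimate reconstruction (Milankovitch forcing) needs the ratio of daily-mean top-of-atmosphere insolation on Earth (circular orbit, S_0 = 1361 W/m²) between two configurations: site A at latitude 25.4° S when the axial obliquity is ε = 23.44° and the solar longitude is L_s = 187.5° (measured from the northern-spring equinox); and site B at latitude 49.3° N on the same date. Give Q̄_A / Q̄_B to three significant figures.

Q̄_A / Q̄_B ≈ 1.59

— Configuration A (ϕ=-25.4°):
Solar declination: sin δ = sin ε · sin L_s = sin 23.44° × sin 187.5° = -0.05192, so δ = -2.976°.
cos h₀ = −tan(-25.4°) tan(-2.976°) = -0.0247, h₀ = 1.5955 rad.
Bracket: h₀ sin ϕ sin δ + cos ϕ cos δ sin h₀ = 1.5955×-0.42894×-0.05192 + 0.90334×0.99865×0.99970 = 0.035533 + 0.901850 = 0.937383.
Q̄ = (S_0/π) × [bracket] = (1361/π) × 0.937383 = 406.09 W/m².
— Configuration B (ϕ=+49.3°):
cos h₀ = −tan(+49.3°) tan(-2.976°) = 0.0604, h₀ = 1.5103 rad.
Bracket: h₀ sin ϕ sin δ + cos ϕ cos δ sin h₀ = 1.5103×0.75813×-0.05192 + 0.65210×0.99865×0.99817 = -0.059449 + 0.650028 = 0.590579.
Q̄ = (S_0/π) × [bracket] = (1361/π) × 0.590579 = 255.85 W/m².
Ratio Q̄_A / Q̄_B = 406.09 / 255.85 = 1.587.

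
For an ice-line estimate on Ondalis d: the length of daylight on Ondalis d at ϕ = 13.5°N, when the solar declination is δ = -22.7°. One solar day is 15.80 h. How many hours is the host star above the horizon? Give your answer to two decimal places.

7.39 h

cos h₀ = −tan ϕ · tan δ = −tan(+13.5°) × tan(-22.700°) = 0.1004, so h₀ = 1.4702 rad = 84.24°.
Daylight = 2h₀/(2π) × 15.80 h = (1.4702/π) × 15.80 = 7.39 h.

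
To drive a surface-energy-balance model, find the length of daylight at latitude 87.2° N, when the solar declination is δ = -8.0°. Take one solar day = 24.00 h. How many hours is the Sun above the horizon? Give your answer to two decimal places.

0.00 h

cos h₀ = −tan ϕ · tan δ = 2.8736 ≥ 1, so the Sun never rises (polar night) and h₀ = 0.
Daylight = 2h₀/(2π) × 24.00 h = (0.0000/π) × 24.00 = 0.00 h.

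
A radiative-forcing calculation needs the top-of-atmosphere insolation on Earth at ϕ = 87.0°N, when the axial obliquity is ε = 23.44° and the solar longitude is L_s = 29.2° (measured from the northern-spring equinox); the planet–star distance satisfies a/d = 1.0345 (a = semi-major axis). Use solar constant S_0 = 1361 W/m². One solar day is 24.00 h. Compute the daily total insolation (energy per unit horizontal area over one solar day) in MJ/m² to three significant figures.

24.4 MJ/m²

Solar declination: sin δ = sin ε · sin L_s = sin 23.44° × sin 29.2° = 0.19406, so δ = +11.190°.
cos h₀ = −tan(+87.0°) tan(+11.190°) = -3.7747 ≤ −1 ⇒ polar day, h₀ = π.
Bracket: h₀ sin ϕ sin δ + cos ϕ cos δ sin h₀ = 3.1416×0.99863×0.19406 + 0.05234×0.98099×0.00000 = 0.608824 + 0.000000 = 0.608824.
Inverse-square distance factor (a/d)² = 1.0345² = 1.070190.
Q̄ = (S_0/π) × 1.070190 × [bracket] = (1361/π) × 1.070190 × 0.608824 = 282.27 W/m².
Daily total = Q̄ × 24.00 h × 3600 s/h = 282.27 × 24.00 × 3600 / 10⁶ = 24.39 MJ/m².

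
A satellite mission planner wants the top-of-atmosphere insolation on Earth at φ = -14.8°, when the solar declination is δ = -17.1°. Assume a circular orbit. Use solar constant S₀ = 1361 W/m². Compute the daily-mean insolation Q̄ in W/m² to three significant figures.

cos H₀ = −tan(-14.8°) tan(-17.100°) = -0.0813, H₀ = 1.6522 rad.
Bracket: H₀ sin φ sin δ + cos φ cos δ sin H₀ = 1.6522×-0.25545×-0.29404 + 0.96682×0.95579×0.99669 = 0.124101 + 0.921018 = 1.045119.
Q̄ = (S₀/π) × [bracket] = (1361/π) × 1.045119 = 452.8 W/m².

Q̄ ≈ 453 W/m²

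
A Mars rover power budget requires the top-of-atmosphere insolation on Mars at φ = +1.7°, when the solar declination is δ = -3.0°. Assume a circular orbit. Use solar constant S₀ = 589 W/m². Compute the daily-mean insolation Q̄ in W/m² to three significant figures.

cos H₀ = −tan(+1.7°) tan(-3.000°) = 0.0016, H₀ = 1.5692 rad.
Bracket: H₀ sin φ sin δ + cos φ cos δ sin H₀ = 1.5692×0.02967×-0.05234 + 0.99956×0.99863×1.00000 = -0.002437 + 0.998191 = 0.995754.
Q̄ = (S₀/π) × [bracket] = (589/π) × 0.995754 = 186.7 W/m².

Q̄ ≈ 187 W/m²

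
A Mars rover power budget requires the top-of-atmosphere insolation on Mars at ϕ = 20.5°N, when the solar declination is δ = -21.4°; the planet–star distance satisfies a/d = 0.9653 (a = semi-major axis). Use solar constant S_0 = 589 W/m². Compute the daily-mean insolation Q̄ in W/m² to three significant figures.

Q̄ ≈ 119 W/m²

cos h₀ = −tan(+20.5°) tan(-21.400°) = 0.1465, h₀ = 1.4237 rad.
Bracket: h₀ sin ϕ sin δ + cos ϕ cos δ sin h₀ = 1.4237×0.35021×-0.36488 + 0.93667×0.93106×0.98921 = -0.181927 + 0.862686 = 0.680759.
Inverse-square distance factor (a/d)² = 0.9653² = 0.931804.
Q̄ = (S_0/π) × 0.931804 × [bracket] = (589/π) × 0.931804 × 0.680759 = 118.9 W/m².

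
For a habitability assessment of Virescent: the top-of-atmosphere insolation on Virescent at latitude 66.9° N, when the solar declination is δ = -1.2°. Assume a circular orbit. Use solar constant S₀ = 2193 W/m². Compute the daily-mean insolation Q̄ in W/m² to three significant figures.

Q̄ ≈ 253 W/m²

cos H₀ = −tan(+66.9°) tan(-1.200°) = 0.0491, H₀ = 1.5217 rad.
Bracket: H₀ sin φ sin δ + cos φ cos δ sin H₀ = 1.5217×0.91982×-0.02094 + 0.39234×0.99978×0.99879 = -0.029310 + 0.391779 = 0.362469.
Q̄ = (S₀/π) × [bracket] = (2193/π) × 0.362469 = 253.0 W/m².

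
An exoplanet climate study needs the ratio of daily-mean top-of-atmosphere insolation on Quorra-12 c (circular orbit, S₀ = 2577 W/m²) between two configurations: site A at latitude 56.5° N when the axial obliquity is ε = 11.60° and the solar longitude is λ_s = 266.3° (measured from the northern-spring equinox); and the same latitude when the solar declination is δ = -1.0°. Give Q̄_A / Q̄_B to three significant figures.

— Configuration A (φ=+56.5°):
Solar declination: sin δ = sin ε · sin λ_s = sin 11.60° × sin 266.3° = -0.20066, so δ = -11.575°.
cos H₀ = −tan(+56.5°) tan(-11.575°) = 0.3095, H₀ = 1.2562 rad.
Bracket: H₀ sin φ sin δ + cos φ cos δ sin H₀ = 1.2562×0.83389×-0.20066 + 0.55194×0.97966×0.95091 = -0.210198 + 0.514170 = 0.303972.
Q̄ = (S₀/π) × [bracket] = (2577/π) × 0.303972 = 249.34 W/m².
— Configuration B (φ=+56.5°):
cos H₀ = −tan(+56.5°) tan(-1.000°) = 0.0264, H₀ = 1.5444 rad.
Bracket: H₀ sin φ sin δ + cos φ cos δ sin H₀ = 1.5444×0.83389×-0.01745 + 0.55194×0.99985×0.99965 = -0.022473 + 0.551664 = 0.529191.
Q̄ = (S₀/π) × [bracket] = (2577/π) × 0.529191 = 434.09 W/m².
Ratio Q̄_A / Q̄_B = 249.34 / 434.09 = 0.5744.

Q̄_A / Q̄_B ≈ 0.574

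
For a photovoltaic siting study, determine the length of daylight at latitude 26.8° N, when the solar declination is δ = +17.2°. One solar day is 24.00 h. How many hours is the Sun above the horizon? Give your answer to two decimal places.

cos H₀ = −tan φ · tan δ = −tan(+26.8°) × tan(+17.200°) = -0.1564, so H₀ = 1.7278 rad = 99.00°.
Daylight = 2H₀/(2π) × 24.00 h = (1.7278/π) × 24.00 = 13.20 h.

13.20 h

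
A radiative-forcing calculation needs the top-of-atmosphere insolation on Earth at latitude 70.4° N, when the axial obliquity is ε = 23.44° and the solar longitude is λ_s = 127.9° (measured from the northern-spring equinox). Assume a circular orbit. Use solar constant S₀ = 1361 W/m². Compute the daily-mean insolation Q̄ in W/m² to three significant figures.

Solar declination: sin δ = sin ε · sin λ_s = sin 23.44° × sin 127.9° = 0.31389, so δ = +18.294°.
cos H₀ = −tan(+70.4°) tan(+18.294°) = -0.9284, H₀ = 2.7609 rad.
Bracket: H₀ sin φ sin δ + cos φ cos δ sin H₀ = 2.7609×0.94206×0.31389 + 0.33545×0.94946×0.37152 = 0.816407 + 0.118328 = 0.934735.
Q̄ = (S₀/π) × [bracket] = (1361/π) × 0.934735 = 404.9 W/m².

Q̄ ≈ 405 W/m²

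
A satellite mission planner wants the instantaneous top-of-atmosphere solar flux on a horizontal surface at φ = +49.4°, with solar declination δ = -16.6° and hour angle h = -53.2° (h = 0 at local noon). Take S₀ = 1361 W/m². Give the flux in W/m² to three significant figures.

213 W/m²

cos θ_z = sin φ sin δ + cos φ cos δ cos h = -0.216915 + 0.373582 = 0.156667.
Flux = S₀ · cos θ_z = 1361 × 0.156667 = 213.2 W/m².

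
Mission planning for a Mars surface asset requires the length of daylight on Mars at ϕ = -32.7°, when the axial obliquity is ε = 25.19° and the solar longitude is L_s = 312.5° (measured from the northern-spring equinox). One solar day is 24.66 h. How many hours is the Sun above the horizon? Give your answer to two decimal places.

Solar declination: sin δ = sin ε · sin L_s = sin 25.19° × sin 312.5° = -0.31380, so δ = -18.288°.
cos h₀ = −tan ϕ · tan δ = −tan(-32.7°) × tan(-18.288°) = -0.2122, so h₀ = 1.7846 rad = 102.25°.
Daylight = 2h₀/(2π) × 24.66 h = (1.7846/π) × 24.66 = 14.01 h.

14.01 h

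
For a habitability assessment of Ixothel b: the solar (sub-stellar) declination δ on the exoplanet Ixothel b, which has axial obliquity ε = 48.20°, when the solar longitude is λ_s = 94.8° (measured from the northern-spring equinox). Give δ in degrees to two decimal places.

sin δ = sin ε · sin λ_s = sin 48.20° × sin 94.8° = 0.742862.
δ = arcsin(0.742862) = +47.98°.

δ = +47.98°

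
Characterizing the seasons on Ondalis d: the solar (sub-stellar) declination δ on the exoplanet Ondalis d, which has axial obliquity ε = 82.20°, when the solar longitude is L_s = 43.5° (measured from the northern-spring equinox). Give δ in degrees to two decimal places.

δ = +43.00°

sin δ = sin ε · sin L_s = sin 82.20° × sin 43.5° = 0.681986.
δ = arcsin(0.681986) = +43.00°.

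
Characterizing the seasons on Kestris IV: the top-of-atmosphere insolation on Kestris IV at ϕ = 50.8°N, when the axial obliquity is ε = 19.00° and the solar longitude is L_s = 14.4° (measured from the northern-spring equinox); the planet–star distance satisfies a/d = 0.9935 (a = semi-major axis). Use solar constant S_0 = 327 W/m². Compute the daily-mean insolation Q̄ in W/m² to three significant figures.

Q̄ ≈ 75.2 W/m²

Solar declination: sin δ = sin ε · sin L_s = sin 19.00° × sin 14.4° = 0.08097, so δ = +4.644°.
cos h₀ = −tan(+50.8°) tan(+4.644°) = -0.0996, h₀ = 1.6706 rad.
Bracket: h₀ sin ϕ sin δ + cos ϕ cos δ sin h₀ = 1.6706×0.77494×0.08097 + 0.63203×0.99672×0.99503 = 0.104825 + 0.626826 = 0.731651.
Inverse-square distance factor (a/d)² = 0.9935² = 0.987042.
Q̄ = (S_0/π) × 0.987042 × [bracket] = (327/π) × 0.987042 × 0.731651 = 75.17 W/m².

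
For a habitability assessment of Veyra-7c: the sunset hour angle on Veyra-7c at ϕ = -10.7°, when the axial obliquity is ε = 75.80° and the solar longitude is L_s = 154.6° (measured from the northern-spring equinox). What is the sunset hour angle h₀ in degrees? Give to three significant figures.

h₀ = 85.0°

Solar declination: sin δ = sin ε · sin L_s = sin 75.80° × sin 154.6° = 0.41583, so δ = +24.572°.
cos h₀ = −tan ϕ · tan δ = −tan(-10.7°) × tan(+24.572°) = 0.0864, so h₀ = 1.4843 rad = 85.04°.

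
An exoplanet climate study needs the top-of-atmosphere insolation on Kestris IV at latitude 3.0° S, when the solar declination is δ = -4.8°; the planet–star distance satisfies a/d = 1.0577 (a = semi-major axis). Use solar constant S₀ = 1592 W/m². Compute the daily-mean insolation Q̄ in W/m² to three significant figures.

cos H₀ = −tan(-3.0°) tan(-4.800°) = -0.0044, H₀ = 1.5752 rad.
Bracket: H₀ sin φ sin δ + cos φ cos δ sin H₀ = 1.5752×-0.05234×-0.08368 + 0.99863×0.99649×0.99999 = 0.006899 + 0.995115 = 1.002014.
Inverse-square distance factor (a/d)² = 1.0577² = 1.118729.
Q̄ = (S₀/π) × 1.118729 × [bracket] = (1592/π) × 1.118729 × 1.002014 = 568.1 W/m².

Q̄ ≈ 568 W/m²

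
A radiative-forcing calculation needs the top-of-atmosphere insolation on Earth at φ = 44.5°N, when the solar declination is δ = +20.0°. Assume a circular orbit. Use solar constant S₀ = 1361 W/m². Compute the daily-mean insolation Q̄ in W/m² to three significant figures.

Q̄ ≈ 472 W/m²

cos H₀ = −tan(+44.5°) tan(+20.000°) = -0.3577, H₀ = 1.9366 rad.
Bracket: H₀ sin φ sin δ + cos φ cos δ sin H₀ = 1.9366×0.70091×0.34202 + 0.71325×0.93969×0.93385 = 0.464252 + 0.625898 = 1.090150.
Q̄ = (S₀/π) × [bracket] = (1361/π) × 1.090150 = 472.3 W/m².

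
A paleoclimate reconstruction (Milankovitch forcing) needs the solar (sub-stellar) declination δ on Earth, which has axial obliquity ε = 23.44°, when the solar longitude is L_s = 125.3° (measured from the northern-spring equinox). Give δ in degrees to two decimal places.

δ = +18.94°

sin δ = sin ε · sin L_s = sin 23.44° × sin 125.3° = 0.324650.
δ = arcsin(0.324650) = +18.94°.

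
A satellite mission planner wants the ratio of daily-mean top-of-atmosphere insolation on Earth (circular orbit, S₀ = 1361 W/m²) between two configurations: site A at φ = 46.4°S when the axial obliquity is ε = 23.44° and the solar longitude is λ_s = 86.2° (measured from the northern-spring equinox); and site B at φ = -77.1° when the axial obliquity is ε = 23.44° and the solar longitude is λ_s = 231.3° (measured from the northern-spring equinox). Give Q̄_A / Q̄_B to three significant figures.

— Configuration A (φ=-46.4°):
Solar declination: sin δ = sin ε · sin λ_s = sin 23.44° × sin 86.2° = 0.39691, so δ = +23.385°.
cos H₀ = −tan(-46.4°) tan(+23.385°) = 0.4541, H₀ = 1.0994 rad.
Bracket: H₀ sin φ sin δ + cos φ cos δ sin H₀ = 1.0994×-0.72417×0.39691 + 0.68962×0.91786×0.89095 = -0.316001 + 0.563949 = 0.247948.
Q̄ = (S₀/π) × [bracket] = (1361/π) × 0.247948 = 107.42 W/m².
— Configuration B (φ=-77.1°):
Solar declination: sin δ = sin ε · sin λ_s = sin 23.44° × sin 231.3° = -0.31045, so δ = -18.086°.
cos H₀ = −tan(-77.1°) tan(-18.086°) = -1.4259 ≤ −1 ⇒ polar day, H₀ = π.
Bracket: H₀ sin φ sin δ + cos φ cos δ sin H₀ = 3.1416×-0.97476×-0.31045 + 0.22325×0.95059×0.00000 = 0.950693 + 0.000000 = 0.950693.
Q̄ = (S₀/π) × [bracket] = (1361/π) × 0.950693 = 411.86 W/m².
Ratio Q̄_A / Q̄_B = 107.42 / 411.86 = 0.2608.

Q̄_A / Q̄_B ≈ 0.261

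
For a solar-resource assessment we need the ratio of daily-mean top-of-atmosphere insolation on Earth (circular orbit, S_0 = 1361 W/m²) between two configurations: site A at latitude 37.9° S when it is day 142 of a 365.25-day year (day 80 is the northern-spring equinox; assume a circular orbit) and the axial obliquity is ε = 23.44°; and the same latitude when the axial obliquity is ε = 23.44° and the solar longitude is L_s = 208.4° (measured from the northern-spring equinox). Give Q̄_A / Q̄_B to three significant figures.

— Configuration A (ϕ=-37.9°):
Solar longitude: L_s = 360° × (142 − 80)/365.25 = 61.109°.
sin δ = sin 23.44° × sin 61.109° = 0.34828, so δ = +20.382°.
cos h₀ = −tan(-37.9°) tan(+20.382°) = 0.2892, h₀ = 1.2774 rad.
Bracket: h₀ sin ϕ sin δ + cos ϕ cos δ sin h₀ = 1.2774×-0.61429×0.34828 + 0.78908×0.93739×0.95726 = -0.273293 + 0.708062 = 0.434769.
Q̄ = (S_0/π) × [bracket] = (1361/π) × 0.434769 = 188.35 W/m².
— Configuration B (ϕ=-37.9°):
Solar declination: sin δ = sin ε · sin L_s = sin 23.44° × sin 208.4° = -0.18920, so δ = -10.906°.
cos h₀ = −tan(-37.9°) tan(-10.906°) = -0.1500, h₀ = 1.7214 rad.
Bracket: h₀ sin ϕ sin δ + cos ϕ cos δ sin h₀ = 1.7214×-0.61429×-0.18920 + 0.78908×0.98194×0.98869 = 0.200067 + 0.766066 = 0.966133.
Q̄ = (S_0/π) × [bracket] = (1361/π) × 0.966133 = 418.55 W/m².
Ratio Q̄_A / Q̄_B = 188.35 / 418.55 = 0.4500.

Q̄_A / Q̄_B ≈ 0.450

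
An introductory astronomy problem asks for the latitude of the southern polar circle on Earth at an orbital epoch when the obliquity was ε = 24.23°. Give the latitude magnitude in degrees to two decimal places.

65.77°

The polar circle is the lowest latitude that experiences at least one full rotation of continuous darkness at the northern-summer solstice; it lies at |φ| = 90° − ε = 90° − 24.23° = 65.77°.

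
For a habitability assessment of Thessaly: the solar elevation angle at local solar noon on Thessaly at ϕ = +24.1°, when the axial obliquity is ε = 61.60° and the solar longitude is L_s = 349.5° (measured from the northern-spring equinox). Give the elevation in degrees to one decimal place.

56.7°

Solar declination: sin δ = sin ε · sin L_s = sin 61.60° × sin 349.5° = -0.16030, so δ = -9.224°.
At local noon the hour angle is zero, so the zenith angle equals |ϕ − δ| = |+24.1° − (-9.224°)| = 33.324°.
Elevation = 90° − 33.324° = 56.7°.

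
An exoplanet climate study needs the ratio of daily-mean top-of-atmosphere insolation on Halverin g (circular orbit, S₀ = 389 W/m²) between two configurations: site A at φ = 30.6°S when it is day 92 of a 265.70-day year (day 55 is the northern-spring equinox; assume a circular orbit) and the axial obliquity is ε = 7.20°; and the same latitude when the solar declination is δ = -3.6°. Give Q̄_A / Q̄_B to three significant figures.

Q̄_A / Q̄_B ≈ 0.859

— Configuration A (φ=-30.6°):
Solar longitude: λ_s = 360° × (92 − 55)/265.70 = 50.132°.
sin δ = sin 7.20° × sin 50.132° = 0.09620, so δ = +5.520°.
cos H₀ = −tan(-30.6°) tan(+5.520°) = 0.0572, H₀ = 1.5136 rad.
Bracket: H₀ sin φ sin δ + cos φ cos δ sin H₀ = 1.5136×-0.50904×0.09620 + 0.86074×0.99536×0.99837 = -0.074120 + 0.855350 = 0.781230.
Q̄ = (S₀/π) × [bracket] = (389/π) × 0.781230 = 96.734 W/m².
— Configuration B (φ=-30.6°):
cos H₀ = −tan(-30.6°) tan(-3.600°) = -0.0372, H₀ = 1.6080 rad.
Bracket: H₀ sin φ sin δ + cos φ cos δ sin H₀ = 1.6080×-0.50904×-0.06279 + 0.86074×0.99803×0.99931 = 0.051396 + 0.858452 = 0.909848.
Q̄ = (S₀/π) × [bracket] = (389/π) × 0.909848 = 112.66 W/m².
Ratio Q̄_A / Q̄_B = 96.734 / 112.66 = 0.8586.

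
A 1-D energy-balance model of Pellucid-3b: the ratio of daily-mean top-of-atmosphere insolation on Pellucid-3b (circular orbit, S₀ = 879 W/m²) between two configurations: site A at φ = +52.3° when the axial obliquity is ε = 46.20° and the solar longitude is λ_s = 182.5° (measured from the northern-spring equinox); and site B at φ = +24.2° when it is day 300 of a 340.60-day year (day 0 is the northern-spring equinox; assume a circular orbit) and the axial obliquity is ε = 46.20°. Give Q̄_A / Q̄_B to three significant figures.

Q̄_A / Q̄_B ≈ 1.14

— Configuration A (φ=+52.3°):
Solar declination: sin δ = sin ε · sin λ_s = sin 46.20° × sin 182.5° = -0.03148, so δ = -1.804°.
cos H₀ = −tan(+52.3°) tan(-1.804°) = 0.0408, H₀ = 1.5300 rad.
Bracket: H₀ sin φ sin δ + cos φ cos δ sin H₀ = 1.5300×0.79122×-0.03148 + 0.61153×0.99950×0.99917 = -0.038109 + 0.610717 = 0.572608.
Q̄ = (S₀/π) × [bracket] = (879/π) × 0.572608 = 160.21 W/m².
— Configuration B (φ=+24.2°):
Solar longitude: λ_s = 360° × (300 − 0)/340.60 = 317.087°.
sin δ = sin 46.20° × sin 317.087° = -0.49143, so δ = -29.435°.
cos H₀ = −tan(+24.2°) tan(-29.435°) = 0.2536, H₀ = 1.3144 rad.
Bracket: H₀ sin φ sin δ + cos φ cos δ sin H₀ = 1.3144×0.40992×-0.49143 + 0.91212×0.87092×0.96731 = -0.264782 + 0.768415 = 0.503633.
Q̄ = (S₀/π) × [bracket] = (879/π) × 0.503633 = 140.91 W/m².
Ratio Q̄_A / Q̄_B = 160.21 / 140.91 = 1.137.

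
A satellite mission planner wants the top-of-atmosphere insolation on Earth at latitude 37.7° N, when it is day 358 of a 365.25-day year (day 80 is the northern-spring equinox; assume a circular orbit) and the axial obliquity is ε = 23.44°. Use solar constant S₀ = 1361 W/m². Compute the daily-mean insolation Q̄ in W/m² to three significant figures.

Q̄ ≈ 167 W/m²

Solar longitude: λ_s = 360° × (358 − 80)/365.25 = 274.004°.
sin δ = sin 23.44° × sin 274.004° = -0.39682, so δ = -23.379°.
cos H₀ = −tan(+37.7°) tan(-23.379°) = 0.3341, H₀ = 1.2301 rad.
Bracket: H₀ sin φ sin δ + cos φ cos δ sin H₀ = 1.2301×0.61153×-0.39682 + 0.79122×0.91790×0.94253 = -0.298505 + 0.684523 = 0.386018.
Q̄ = (S₀/π) × [bracket] = (1361/π) × 0.386018 = 167.2 W/m².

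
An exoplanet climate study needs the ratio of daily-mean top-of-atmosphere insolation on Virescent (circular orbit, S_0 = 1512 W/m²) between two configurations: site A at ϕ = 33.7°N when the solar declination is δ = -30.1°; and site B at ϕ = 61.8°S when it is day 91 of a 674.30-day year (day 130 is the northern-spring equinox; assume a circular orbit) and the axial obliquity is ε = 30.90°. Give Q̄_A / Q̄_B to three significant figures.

Q̄_A / Q̄_B ≈ 0.452

— Configuration A (ϕ=+33.7°):
cos h₀ = −tan(+33.7°) tan(-30.100°) = 0.3866, h₀ = 1.1739 rad.
Bracket: h₀ sin ϕ sin δ + cos ϕ cos δ sin h₀ = 1.1739×0.55484×-0.50151 + 0.83195×0.86515×0.92225 = -0.326647 + 0.663800 = 0.337153.
Q̄ = (S_0/π) × [bracket] = (1512/π) × 0.337153 = 162.27 W/m².
— Configuration B (ϕ=-61.8°):
Solar longitude: L_s = 360° × (91 − 130)/674.30 = -20.822°, i.e. -20.822° + 360° = 339.178°.
sin δ = sin 30.90° × sin 339.178° = -0.18254, so δ = -10.518°.
cos h₀ = −tan(-61.8°) tan(-10.518°) = -0.3463, h₀ = 1.9244 rad.
Bracket: h₀ sin ϕ sin δ + cos ϕ cos δ sin h₀ = 1.9244×-0.88130×-0.18254 + 0.47255×0.98320×0.93814 = 0.309583 + 0.435870 = 0.745453.
Q̄ = (S_0/π) × [bracket] = (1512/π) × 0.745453 = 358.78 W/m².
Ratio Q̄_A / Q̄_B = 162.27 / 358.78 = 0.4523.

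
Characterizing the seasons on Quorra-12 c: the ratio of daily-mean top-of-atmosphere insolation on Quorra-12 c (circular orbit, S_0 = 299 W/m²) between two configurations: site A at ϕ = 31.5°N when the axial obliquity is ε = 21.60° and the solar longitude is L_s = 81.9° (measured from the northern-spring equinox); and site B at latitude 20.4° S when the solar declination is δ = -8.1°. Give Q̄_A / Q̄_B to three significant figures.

Q̄_A / Q̄_B ≈ 1.11

— Configuration A (ϕ=+31.5°):
Solar declination: sin δ = sin ε · sin L_s = sin 21.60° × sin 81.9° = 0.36445, so δ = +21.374°.
cos h₀ = −tan(+31.5°) tan(+21.374°) = -0.2398, h₀ = 1.8130 rad.
Bracket: h₀ sin ϕ sin δ + cos ϕ cos δ sin h₀ = 1.8130×0.52250×0.36445 + 0.85264×0.93122×0.97081 = 0.345241 + 0.770819 = 1.116060.
Q̄ = (S_0/π) × [bracket] = (299/π) × 1.116060 = 106.22 W/m².
— Configuration B (ϕ=-20.4°):
cos h₀ = −tan(-20.4°) tan(-8.100°) = -0.0529, h₀ = 1.6237 rad.
Bracket: h₀ sin ϕ sin δ + cos ϕ cos δ sin h₀ = 1.6237×-0.34857×-0.14090 + 0.93728×0.99002×0.99860 = 0.079746 + 0.926627 = 1.006373.
Q̄ = (S_0/π) × [bracket] = (299/π) × 1.006373 = 95.781 W/m².
Ratio Q̄_A / Q̄_B = 106.22 / 95.781 = 1.109.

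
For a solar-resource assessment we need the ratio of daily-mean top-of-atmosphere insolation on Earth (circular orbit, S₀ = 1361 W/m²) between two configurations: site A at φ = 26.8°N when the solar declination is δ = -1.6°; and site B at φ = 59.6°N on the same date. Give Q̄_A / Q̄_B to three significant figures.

— Configuration A (φ=+26.8°):
cos H₀ = −tan(+26.8°) tan(-1.600°) = 0.0141, H₀ = 1.5567 rad.
Bracket: H₀ sin φ sin δ + cos φ cos δ sin H₀ = 1.5567×0.45088×-0.02792 + 0.89259×0.99961×0.99990 = -0.019597 + 0.892153 = 0.872556.
Q̄ = (S₀/π) × [bracket] = (1361/π) × 0.872556 = 378.01 W/m².
— Configuration B (φ=+59.6°):
cos H₀ = −tan(+59.6°) tan(-1.600°) = 0.0476, H₀ = 1.5232 rad.
Bracket: H₀ sin φ sin δ + cos φ cos δ sin H₀ = 1.5232×0.86251×-0.02792 + 0.50603×0.99961×0.99887 = -0.036681 + 0.505261 = 0.468580.
Q̄ = (S₀/π) × [bracket] = (1361/π) × 0.468580 = 203.00 W/m².
Ratio Q̄_A / Q̄_B = 378.01 / 203.00 = 1.862.

Q̄_A / Q̄_B ≈ 1.86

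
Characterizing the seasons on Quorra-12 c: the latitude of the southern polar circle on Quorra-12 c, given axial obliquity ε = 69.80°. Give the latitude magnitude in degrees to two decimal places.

20.20°

The polar circle is the lowest latitude that experiences at least one full rotation of continuous darkness at the northern-summer solstice; it lies at |φ| = 90° − ε = 90° − 69.80° = 20.20°.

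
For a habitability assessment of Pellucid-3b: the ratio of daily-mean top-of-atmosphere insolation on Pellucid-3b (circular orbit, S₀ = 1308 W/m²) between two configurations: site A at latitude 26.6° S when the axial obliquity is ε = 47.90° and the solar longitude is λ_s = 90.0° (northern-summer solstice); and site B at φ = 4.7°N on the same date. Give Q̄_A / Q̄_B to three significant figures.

Q̄_A / Q̄_B ≈ 0.225

— Configuration A (φ=-26.6°):
Solar declination: sin δ = sin ε · sin λ_s = sin 47.90° × sin 90.0° = 0.74198, so δ = +47.900°.
cos H₀ = −tan(-26.6°) tan(+47.900°) = 0.5542, H₀ = 0.9834 rad.
Bracket: H₀ sin φ sin δ + cos φ cos δ sin H₀ = 0.9834×-0.44776×0.74198 + 0.89415×0.67043×0.83238 = -0.326714 + 0.498983 = 0.172269.
Q̄ = (S₀/π) × [bracket] = (1308/π) × 0.172269 = 71.724 W/m².
— Configuration B (φ=+4.7°):
cos H₀ = −tan(+4.7°) tan(+47.900°) = -0.0910, H₀ = 1.6619 rad.
Bracket: H₀ sin φ sin δ + cos φ cos δ sin H₀ = 1.6619×0.08194×0.74198 + 0.99664×0.67043×0.99585 = 0.101040 + 0.665404 = 0.766444.
Q̄ = (S₀/π) × [bracket] = (1308/π) × 0.766444 = 319.11 W/m².
Ratio Q̄_A / Q̄_B = 71.724 / 319.11 = 0.2248.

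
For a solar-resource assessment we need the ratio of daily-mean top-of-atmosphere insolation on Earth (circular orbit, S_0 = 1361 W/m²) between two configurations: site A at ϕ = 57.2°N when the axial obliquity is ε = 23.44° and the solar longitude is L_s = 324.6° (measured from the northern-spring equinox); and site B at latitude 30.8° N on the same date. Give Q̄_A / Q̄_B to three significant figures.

— Configuration A (ϕ=+57.2°):
Solar declination: sin δ = sin ε · sin L_s = sin 23.44° × sin 324.6° = -0.23043, so δ = -13.322°.
cos h₀ = −tan(+57.2°) tan(-13.322°) = 0.3674, h₀ = 1.1945 rad.
Bracket: h₀ sin ϕ sin δ + cos ϕ cos δ sin h₀ = 1.1945×0.84057×-0.23043 + 0.54171×0.97309×0.93004 = -0.231366 + 0.490254 = 0.258888.
Q̄ = (S_0/π) × [bracket] = (1361/π) × 0.258888 = 112.16 W/m².
— Configuration B (ϕ=+30.8°):
cos h₀ = −tan(+30.8°) tan(-13.322°) = 0.1412, h₀ = 1.4292 rad.
Bracket: h₀ sin ϕ sin δ + cos ϕ cos δ sin h₀ = 1.4292×0.51204×-0.23043 + 0.85896×0.97309×0.98999 = -0.168630 + 0.827479 = 0.658849.
Q̄ = (S_0/π) × [bracket] = (1361/π) × 0.658849 = 285.43 W/m².
Ratio Q̄_A / Q̄_B = 112.16 / 285.43 = 0.3930.

Q̄_A / Q̄_B ≈ 0.393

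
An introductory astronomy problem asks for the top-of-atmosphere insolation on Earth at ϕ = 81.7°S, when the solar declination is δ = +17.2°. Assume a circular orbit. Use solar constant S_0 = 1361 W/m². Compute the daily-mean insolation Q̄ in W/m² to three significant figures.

Q̄ ≈ 0.00 W/m²

cos h₀ = −tan(-81.7°) tan(+17.200°) = 2.1219 ≥ 1 ⇒ polar night, h₀ = 0 and Q̄ = 0.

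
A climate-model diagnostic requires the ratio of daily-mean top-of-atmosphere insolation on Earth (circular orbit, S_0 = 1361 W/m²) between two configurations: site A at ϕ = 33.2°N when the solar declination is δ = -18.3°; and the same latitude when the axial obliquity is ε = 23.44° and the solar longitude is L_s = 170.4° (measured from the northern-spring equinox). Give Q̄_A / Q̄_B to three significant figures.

Q̄_A / Q̄_B ≈ 0.608

— Configuration A (ϕ=+33.2°):
cos h₀ = −tan(+33.2°) tan(-18.300°) = 0.2164, h₀ = 1.3527 rad.
Bracket: h₀ sin ϕ sin δ + cos ϕ cos δ sin h₀ = 1.3527×0.54756×-0.31399 + 0.83676×0.94943×0.97630 = -0.232567 + 0.775617 = 0.543050.
Q̄ = (S_0/π) × [bracket] = (1361/π) × 0.543050 = 235.26 W/m².
— Configuration B (ϕ=+33.2°):
Solar declination: sin δ = sin ε · sin L_s = sin 23.44° × sin 170.4° = 0.06634, so δ = +3.804°.
cos h₀ = −tan(+33.2°) tan(+3.804°) = -0.0435, h₀ = 1.6143 rad.
Bracket: h₀ sin ϕ sin δ + cos ϕ cos δ sin h₀ = 1.6143×0.54756×0.06634 + 0.83676×0.99780×0.99905 = 0.058640 + 0.834126 = 0.892766.
Q̄ = (S_0/π) × [bracket] = (1361/π) × 0.892766 = 386.76 W/m².
Ratio Q̄_A / Q̄_B = 235.26 / 386.76 = 0.6083.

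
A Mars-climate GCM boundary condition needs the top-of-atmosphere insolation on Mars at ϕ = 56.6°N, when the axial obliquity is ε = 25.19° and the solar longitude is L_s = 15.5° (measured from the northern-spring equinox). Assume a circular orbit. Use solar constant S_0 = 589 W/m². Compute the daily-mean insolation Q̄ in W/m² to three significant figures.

Solar declination: sin δ = sin ε · sin L_s = sin 25.19° × sin 15.5° = 0.11374, so δ = +6.531°.
cos h₀ = −tan(+56.6°) tan(+6.531°) = -0.1736, h₀ = 1.7453 rad.
Bracket: h₀ sin ϕ sin δ + cos ϕ cos δ sin h₀ = 1.7453×0.83485×0.11374 + 0.55048×0.99351×0.98481 = 0.165726 + 0.538600 = 0.704326.
Q̄ = (S_0/π) × [bracket] = (589/π) × 0.704326 = 132.1 W/m².

Q̄ ≈ 132 W/m²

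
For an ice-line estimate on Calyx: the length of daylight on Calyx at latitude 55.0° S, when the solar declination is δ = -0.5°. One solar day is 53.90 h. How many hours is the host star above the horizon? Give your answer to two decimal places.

cos h₀ = −tan ϕ · tan δ = −tan(-55.0°) × tan(-0.500°) = -0.0125, so h₀ = 1.5833 rad = 90.71°.
Daylight = 2h₀/(2π) × 53.90 h = (1.5833/π) × 53.90 = 27.16 h.

27.16 h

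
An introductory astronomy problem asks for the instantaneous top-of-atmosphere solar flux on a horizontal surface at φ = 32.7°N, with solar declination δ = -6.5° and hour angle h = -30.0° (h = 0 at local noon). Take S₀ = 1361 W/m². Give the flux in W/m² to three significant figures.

cos θ_z = sin φ sin δ + cos φ cos δ cos h = -0.061157 + 0.724085 = 0.662928.
Flux = S₀ · cos θ_z = 1361 × 0.662928 = 902.2 W/m².

902 W/m²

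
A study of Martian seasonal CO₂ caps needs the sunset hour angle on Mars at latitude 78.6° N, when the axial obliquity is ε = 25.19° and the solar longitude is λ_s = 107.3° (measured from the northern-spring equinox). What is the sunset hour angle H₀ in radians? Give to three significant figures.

Solar declination: sin δ = sin ε · sin λ_s = sin 25.19° × sin 107.3° = 0.40637, so δ = +23.977°.
Sunrise equation: cos H₀ = −tan φ · tan δ = -2.2057 ≤ −1, so the Sun never sets (polar day) and H₀ = π.

H₀ = 3.14 rad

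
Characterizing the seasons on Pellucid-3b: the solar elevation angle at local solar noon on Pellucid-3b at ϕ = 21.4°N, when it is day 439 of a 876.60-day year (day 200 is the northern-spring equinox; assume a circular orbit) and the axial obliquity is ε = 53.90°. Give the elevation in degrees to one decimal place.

Solar longitude: L_s = 360° × (439 − 200)/876.60 = 98.152°.
sin δ = sin 53.90° × sin 98.152° = 0.79983, so δ = +53.113°.
At local noon the hour angle is zero, so the zenith angle equals |ϕ − δ| = |+21.4° − (+53.113°)| = 31.713°.
Elevation = 90° − 31.713° = 58.3°.

58.3°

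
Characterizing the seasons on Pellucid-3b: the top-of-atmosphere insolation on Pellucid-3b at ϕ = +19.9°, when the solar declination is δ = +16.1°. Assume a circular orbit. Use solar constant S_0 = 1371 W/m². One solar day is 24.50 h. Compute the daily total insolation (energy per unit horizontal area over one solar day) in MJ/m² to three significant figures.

cos h₀ = −tan(+19.9°) tan(+16.100°) = -0.1045, h₀ = 1.6755 rad.
Bracket: h₀ sin ϕ sin δ + cos ϕ cos δ sin h₀ = 1.6755×0.34038×0.27731 + 0.94029×0.96078×0.99453 = 0.158152 + 0.898470 = 1.056622.
Q̄ = (S_0/π) × [bracket] = (1371/π) × 1.056622 = 461.11 W/m².
Daily total = Q̄ × 24.50 h × 3600 s/h = 461.11 × 24.50 × 3600 / 10⁶ = 40.67 MJ/m².

40.7 MJ/m²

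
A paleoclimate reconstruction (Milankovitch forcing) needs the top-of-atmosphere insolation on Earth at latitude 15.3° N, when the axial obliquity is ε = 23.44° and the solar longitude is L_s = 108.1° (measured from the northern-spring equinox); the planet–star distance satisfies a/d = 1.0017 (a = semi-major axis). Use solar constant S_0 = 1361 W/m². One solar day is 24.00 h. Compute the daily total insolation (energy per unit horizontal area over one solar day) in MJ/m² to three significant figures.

Solar declination: sin δ = sin ε · sin L_s = sin 23.44° × sin 108.1° = 0.37810, so δ = +22.216°.
cos h₀ = −tan(+15.3°) tan(+22.216°) = -0.1117, h₀ = 1.6828 rad.
Bracket: h₀ sin ϕ sin δ + cos ϕ cos δ sin h₀ = 1.6828×0.26387×0.37810 + 0.96456×0.92576×0.99374 = 0.167892 + 0.887361 = 1.055253.
Inverse-square distance factor (a/d)² = 1.0017² = 1.003403.
Q̄ = (S_0/π) × 1.003403 × [bracket] = (1361/π) × 1.003403 × 1.055253 = 458.71 W/m².
Daily total = Q̄ × 24.00 h × 3600 s/h = 458.71 × 24.00 × 3600 / 10⁶ = 39.63 MJ/m².

39.6 MJ/m²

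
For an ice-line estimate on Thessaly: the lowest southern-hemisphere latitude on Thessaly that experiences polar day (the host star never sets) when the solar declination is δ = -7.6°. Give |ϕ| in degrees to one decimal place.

Polar day requires cos h₀ = −tan ϕ tan δ ≤ −1, i.e. tan ϕ tan δ ≥ 1.
The boundary is |tan ϕ| · |tan δ| = 1, so |ϕ| = 90° − |δ| = 90° − 7.6° = 82.4° in the southern hemisphere.

|ϕ| = 82.4°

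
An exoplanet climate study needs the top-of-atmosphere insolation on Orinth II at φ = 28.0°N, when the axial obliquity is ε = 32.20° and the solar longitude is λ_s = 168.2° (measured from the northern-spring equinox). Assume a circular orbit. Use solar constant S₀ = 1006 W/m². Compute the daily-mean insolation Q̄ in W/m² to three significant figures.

Q̄ ≈ 307 W/m²

Solar declination: sin δ = sin ε · sin λ_s = sin 32.20° × sin 168.2° = 0.10897, so δ = +6.256°.
cos H₀ = −tan(+28.0°) tan(+6.256°) = -0.0583, H₀ = 1.6291 rad.
Bracket: H₀ sin φ sin δ + cos φ cos δ sin H₀ = 1.6291×0.46947×0.10897 + 0.88295×0.99404×0.99830 = 0.083342 + 0.876196 = 0.959538.
Q̄ = (S₀/π) × [bracket] = (1006/π) × 0.959538 = 307.3 W/m².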